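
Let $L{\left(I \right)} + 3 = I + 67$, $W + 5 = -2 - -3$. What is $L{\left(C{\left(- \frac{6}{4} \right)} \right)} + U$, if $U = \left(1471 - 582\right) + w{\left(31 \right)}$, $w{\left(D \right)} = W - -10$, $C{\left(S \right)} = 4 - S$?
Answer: $\frac{1929}{2} \approx 964.5$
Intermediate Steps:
$W = -4$ ($W = -5 - -1 = -5 + \left(-2 + 3\right) = -5 + 1 = -4$)
$w{\left(D \right)} = 6$ ($w{\left(D \right)} = -4 - -10 = -4 + 10 = 6$)
$U = 895$ ($U = \left(1471 - 582\right) + 6 = 889 + 6 = 895$)
$L{\left(I \right)} = 64 + I$ ($L{\left(I \right)} = -3 + \left(I + 67\right) = -3 + \left(67 + I\right) = 64 + I$)
$L{\left(C{\left(- \frac{6}{4} \right)} \right)} + U = \left(64 + \left(4 - - \frac{6}{4}\right)\right) + 895 = \left(64 + \left(4 - \left(-6\right) \frac{1}{4}\right)\right) + 895 = \left(64 + \left(4 - - \frac{3}{2}\right)\right) + 895 = \left(64 + \left(4 + \frac{3}{2}\right)\right) + 895 = \left(64 + \frac{11}{2}\right) + 895 = \frac{139}{2} + 895 = \frac{1929}{2}$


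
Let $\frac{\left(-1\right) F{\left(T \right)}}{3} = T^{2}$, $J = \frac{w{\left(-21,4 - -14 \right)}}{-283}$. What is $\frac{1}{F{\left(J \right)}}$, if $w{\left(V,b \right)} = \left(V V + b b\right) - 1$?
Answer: $- \frac{80089}{1751088} \approx -0.045737$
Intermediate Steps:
$w{\left(V,b \right)} = -1 + V^{2} + b^{2}$ ($w{\left(V,b \right)} = \left(V^{2} + b^{2}\right) - 1 = -1 + V^{2} + b^{2}$)
$J = - \frac{764}{283}$ ($J = \frac{-1 + \left(-21\right)^{2} + \left(4 - -14\right)^{2}}{-283} = \left(-1 + 441 + \left(4 + 14\right)^{2}\right) \left(- \frac{1}{283}\right) = \left(-1 + 441 + 18^{2}\right) \left(- \frac{1}{283}\right) = \left(-1 + 441 + 324\right) \left(- \frac{1}{283}\right) = 764 \left(- \frac{1}{283}\right) = - \frac{764}{283} \approx -2.6996$)
$F{\left(T \right)} = - 3 T^{2}$
$\frac{1}{F{\left(J \right)}} = \frac{1}{\left(-3\right) \left(- \frac{764}{283}\right)^{2}} = \frac{1}{\left(-3\right) \frac{583696}{80089}} = \frac{1}{- \frac{1751088}{80089}} = - \frac{80089}{1751088}$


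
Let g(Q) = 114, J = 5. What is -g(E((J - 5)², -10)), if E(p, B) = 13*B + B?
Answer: -114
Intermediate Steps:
E(p, B) = 14*B
-g(E((J - 5)², -10)) = -1*114 = -114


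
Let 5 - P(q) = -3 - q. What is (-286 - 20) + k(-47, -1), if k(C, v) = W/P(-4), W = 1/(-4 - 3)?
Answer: -8569/28 ≈ -306.04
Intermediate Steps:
P(q) = 8 + q (P(q) = 5 - (-3 - q) = 5 + (3 + q) = 8 + q)
W = -⅐ (W = 1/(-7) = -⅐ ≈ -0.14286)
k(C, v) = -1/28 (k(C, v) = -⅐/(8 - 4) = -⅐/4 = (¼)*(-⅐) = -1/28)
(-286 - 20) + k(-47, -1) = (-286 - 20) - 1/28 = -306 - 1/28 = -8569/28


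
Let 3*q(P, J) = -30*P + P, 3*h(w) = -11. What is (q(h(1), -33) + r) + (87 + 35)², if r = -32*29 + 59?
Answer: 126454/9 ≈ 14050.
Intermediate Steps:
h(w) = -11/3 (h(w) = (⅓)*(-11) = -11/3)
q(P, J) = -29*P/3 (q(P, J) = (-30*P + P)/3 = (-29*P)/3 = -29*P/3)
r = -869 (r = -928 + 59 = -869)
(q(h(1), -33) + r) + (87 + 35)² = (-29/3*(-11/3) - 869) + (87 + 35)² = (319/9 - 869) + 122² = -7502/9 + 14884 = 126454/9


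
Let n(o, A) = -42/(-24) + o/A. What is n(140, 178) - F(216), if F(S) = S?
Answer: -75993/356 ≈ -213.46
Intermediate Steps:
n(o, A) = 7/4 + o/A (n(o, A) = -42*(-1/24) + o/A = 7/4 + o/A)
n(140, 178) - F(216) = (7/4 + 140/178) - 1*216 = (7/4 + 140*(1/178)) - 216 = (7/4 + 70/89) - 216 = 903/356 - 216 = -75993/356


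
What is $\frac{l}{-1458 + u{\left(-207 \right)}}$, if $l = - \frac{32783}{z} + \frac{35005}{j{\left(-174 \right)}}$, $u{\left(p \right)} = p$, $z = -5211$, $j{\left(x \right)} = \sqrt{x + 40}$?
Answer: $- \frac{32783}{8676315} + \frac{7001 i \sqrt{134}}{44622} \approx -0.0037784 + 1.8162 i$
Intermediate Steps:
$j{\left(x \right)} = \sqrt{40 + x}$
$l = \frac{32783}{5211} - \frac{35005 i \sqrt{134}}{134}$ ($l = - \frac{32783}{-5211} + \frac{35005}{\sqrt{40 - 174}} = \left(-32783\right) \left(- \frac{1}{5211}\right) + \frac{35005}{\sqrt{-134}} = \frac{32783}{5211} + \frac{35005}{i \sqrt{134}} = \frac{32783}{5211} + 35005 \left(- \frac{i \sqrt{134}}{134}\right) = \frac{32783}{5211} - \frac{35005 i \sqrt{134}}{134} \approx 6.2911 - 3024.0 i$)
$\frac{l}{-1458 + u{\left(-207 \right)}} = \frac{\frac{32783}{5211} - \frac{35005 i \sqrt{134}}{134}}{-1458 - 207} = \frac{\frac{32783}{5211} - \frac{35005 i \sqrt{134}}{134}}{-1665} = \left(\frac{32783}{5211} - \frac{35005 i \sqrt{134}}{134}\right) \left(- \frac{1}{1665}\right) = - \frac{32783}{8676315} + \frac{7001 i \sqrt{134}}{44622}$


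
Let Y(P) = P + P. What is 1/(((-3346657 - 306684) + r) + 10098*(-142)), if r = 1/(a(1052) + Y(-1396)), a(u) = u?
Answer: -1740/8851827181 ≈ -1.9657e-7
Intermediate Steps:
Y(P) = 2*P
r = -1/1740 (r = 1/(1052 + 2*(-1396)) = 1/(1052 - 2792) = 1/(-1740) = -1/1740 ≈ -0.00057471)
1/(((-3346657 - 306684) + r) + 10098*(-142)) = 1/(((-3346657 - 306684) - 1/1740) + 10098*(-142)) = 1/((-3653341 - 1/1740) - 1433916) = 1/(-6356813341/1740 - 1433916) = 1/(-8851827181/1740) = -1740/8851827181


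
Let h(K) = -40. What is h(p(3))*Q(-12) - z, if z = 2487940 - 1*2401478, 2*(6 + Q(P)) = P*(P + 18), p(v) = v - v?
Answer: -84782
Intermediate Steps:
p(v) = 0
Q(P) = -6 + P*(18 + P)/2 (Q(P) = -6 + (P*(P + 18))/2 = -6 + (P*(18 + P))/2 = -6 + P*(18 + P)/2)
z = 86462 (z = 2487940 - 2401478 = 86462)
h(p(3))*Q(-12) - z = -40*(-6 + (½)*(-12)² + 9*(-12)) - 1*86462 = -40*(-6 + (½)*144 - 108) - 86462 = -40*(-6 + 72 - 108) - 86462 = -40*(-42) - 86462 = 1680 - 86462 = -84782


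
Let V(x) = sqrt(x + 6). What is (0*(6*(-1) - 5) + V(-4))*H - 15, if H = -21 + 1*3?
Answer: -15 - 18*sqrt(2) ≈ -40.456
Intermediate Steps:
V(x) = sqrt(6 + x)
H = -18 (H = -21 + 3 = -18)
(0*(6*(-1) - 5) + V(-4))*H - 15 = (0*(6*(-1) - 5) + sqrt(6 - 4))*(-18) - 15 = (0*(-6 - 5) + sqrt(2))*(-18) - 15 = (0*(-11) + sqrt(2))*(-18) - 15 = (0 + sqrt(2))*(-18) - 15 = sqrt(2)*(-18) - 15 = -18*sqrt(2) - 15 = -15 - 18*sqrt(2)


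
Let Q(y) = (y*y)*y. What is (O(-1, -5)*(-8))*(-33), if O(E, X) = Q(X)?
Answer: -33000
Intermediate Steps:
Q(y) = y³ (Q(y) = y²*y = y³)
O(E, X) = X³
(O(-1, -5)*(-8))*(-33) = ((-5)³*(-8))*(-33) = -125*(-8)*(-33) = 1000*(-33) = -33000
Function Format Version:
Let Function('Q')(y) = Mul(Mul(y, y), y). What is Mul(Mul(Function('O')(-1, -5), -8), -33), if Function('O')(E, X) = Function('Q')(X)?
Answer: -33000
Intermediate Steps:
Function('Q')(y) = Pow(y, 3) (Function('Q')(y) = Mul(Pow(y, 2), y) = Pow(y, 3))
Function('O')(E, X) = Pow(X, 3)
Mul(Mul(Function('O')(-1, -5), -8), -33) = Mul(Mul(Pow(-5, 3), -8), -33) = Mul(Mul(-125, -8), -33) = Mul(1000, -33) = -33000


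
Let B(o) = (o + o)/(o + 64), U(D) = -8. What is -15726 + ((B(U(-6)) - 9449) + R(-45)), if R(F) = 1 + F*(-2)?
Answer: -175590/7 ≈ -25084.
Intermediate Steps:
B(o) = 2*o/(64 + o) (B(o) = (2*o)/(64 + o) = 2*o/(64 + o))
R(F) = 1 - 2*F
-15726 + ((B(U(-6)) - 9449) + R(-45)) = -15726 + ((2*(-8)/(64 - 8) - 9449) + (1 - 2*(-45))) = -15726 + ((2*(-8)/56 - 9449) + (1 + 90)) = -15726 + ((2*(-8)*(1/56) - 9449) + 91) = -15726 + ((-2/7 - 9449) + 91) = -15726 + (-66145/7 + 91) = -15726 - 65508/7 = -175590/7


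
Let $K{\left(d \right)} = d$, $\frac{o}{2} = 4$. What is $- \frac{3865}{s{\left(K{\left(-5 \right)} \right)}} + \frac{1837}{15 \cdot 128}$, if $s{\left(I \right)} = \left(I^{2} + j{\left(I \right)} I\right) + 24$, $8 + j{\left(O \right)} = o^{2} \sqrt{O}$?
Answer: $\frac{- 7257307 i + 587840 \sqrt{5}}{1920 \left(89 i + 320 \sqrt{5}\right)} \approx 0.29516 - 5.3192 i$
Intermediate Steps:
$o = 8$ ($o = 2 \cdot 4 = 8$)
$j{\left(O \right)} = -8 + 64 \sqrt{O}$ ($j{\left(O \right)} = -8 + 8^{2} \sqrt{O} = -8 + 64 \sqrt{O}$)
$s{\left(I \right)} = 24 + I^{2} + I \left(-8 + 64 \sqrt{I}\right)$ ($s{\left(I \right)} = \left(I^{2} + \left(-8 + 64 \sqrt{I}\right) I\right) + 24 = \left(I^{2} + I \left(-8 + 64 \sqrt{I}\right)\right) + 24 = 24 + I^{2} + I \left(-8 + 64 \sqrt{I}\right)$)
$- \frac{3865}{s{\left(K{\left(-5 \right)} \right)}} + \frac{1837}{15 \cdot 128} = - \frac{3865}{24 + \left(-5\right)^{2} - -40 + 64 \left(-5\right)^{\frac{3}{2}}} + \frac{1837}{15 \cdot 128} = - \frac{3865}{24 + 25 + 40 + 64 \left(- 5 i \sqrt{5}\right)} + \frac{1837}{1920} = - \frac{3865}{24 + 25 + 40 - 320 i \sqrt{5}} + 1837 \cdot \frac{1}{1920} = - \frac{3865}{89 - 320 i \sqrt{5}} + \frac{1837}{1920} = \frac{1837}{1920} - \frac{3865}{89 - 320 i \sqrt{5}}$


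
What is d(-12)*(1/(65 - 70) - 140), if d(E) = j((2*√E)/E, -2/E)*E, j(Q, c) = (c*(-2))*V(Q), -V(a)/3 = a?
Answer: -2804*I*√3/5 ≈ -971.33*I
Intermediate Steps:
V(a) = -3*a
j(Q, c) = 6*Q*c (j(Q, c) = (c*(-2))*(-3*Q) = (-2*c)*(-3*Q) = 6*Q*c)
d(E) = -24/√E (d(E) = (6*((2*√E)/E)*(-2/E))*E = (6*(2/√E)*(-2/E))*E = (-24/E^(3/2))*E = -24/√E)
d(-12)*(1/(65 - 70) - 140) = (-(-4)*I*√3)*(1/(65 - 70) - 140) = (-(-4)*I*√3)*(1/(-5) - 140) = (4*I*√3)*(-⅕ - 140) = (4*I*√3)*(-701/5) = -2804*I*√3/5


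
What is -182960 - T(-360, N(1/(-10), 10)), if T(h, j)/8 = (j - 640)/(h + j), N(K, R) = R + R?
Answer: -3110568/17 ≈ -1.8297e+5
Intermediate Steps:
N(K, R) = 2*R
T(h, j) = 8*(-640 + j)/(h + j) (T(h, j) = 8*((j - 640)/(h + j)) = 8*((-640 + j)/(h + j)) = 8*(-640 + j)/(h + j))
-182960 - T(-360, N(1/(-10), 10)) = -182960 - 8*(-640 + 2*10)/(-360 + 2*10) = -182960 - 8*(-640 + 20)/(-360 + 20) = -182960 - 8*(-620)/(-340) = -182960 - 8*(-1)*(-620)/340 = -182960 - 1*248/17 = -182960 - 248/17 = -3110568/17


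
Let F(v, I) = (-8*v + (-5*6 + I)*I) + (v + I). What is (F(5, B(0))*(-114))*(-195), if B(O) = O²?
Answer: -778050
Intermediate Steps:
F(v, I) = I - 7*v + I*(-30 + I) (F(v, I) = (-8*v + (-30 + I)*I) + (I + v) = (-8*v + I*(-30 + I)) + (I + v) = I - 7*v + I*(-30 + I))
(F(5, B(0))*(-114))*(-195) = (((0²)² - 29*0² - 7*5)*(-114))*(-195) = ((0² - 29*0 - 35)*(-114))*(-195) = ((0 + 0 - 35)*(-114))*(-195) = -35*(-114)*(-195) = 3990*(-195) = -778050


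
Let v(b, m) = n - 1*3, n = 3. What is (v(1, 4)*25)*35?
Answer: 0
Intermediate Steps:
v(b, m) = 0 (v(b, m) = 3 - 1*3 = 3 - 3 = 0)
(v(1, 4)*25)*35 = (0*25)*35 = 0*35 = 0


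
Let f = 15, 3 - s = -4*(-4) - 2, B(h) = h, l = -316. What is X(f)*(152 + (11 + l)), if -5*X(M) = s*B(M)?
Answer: -5049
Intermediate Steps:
s = -11 (s = 3 - (-4*(-4) - 2) = 3 - (16 - 2) = 3 - 1*14 = 3 - 14 = -11)
X(M) = 11*M/5 (X(M) = -(-11)*M/5 = 11*M/5)
X(f)*(152 + (11 + l)) = ((11/5)*15)*(152 + (11 - 316)) = 33*(152 - 305) = 33*(-153) = -5049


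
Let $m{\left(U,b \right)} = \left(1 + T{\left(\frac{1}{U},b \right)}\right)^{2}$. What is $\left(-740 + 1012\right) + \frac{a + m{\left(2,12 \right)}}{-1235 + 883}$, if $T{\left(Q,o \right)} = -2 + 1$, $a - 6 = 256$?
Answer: $\frac{47741}{176} \approx 271.26$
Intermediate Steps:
$a = 262$ ($a = 6 + 256 = 262$)
$T{\left(Q,o \right)} = -1$
$m{\left(U,b \right)} = 0$ ($m{\left(U,b \right)} = \left(1 - 1\right)^{2} = 0^{2} = 0$)
$\left(-740 + 1012\right) + \frac{a + m{\left(2,12 \right)}}{-1235 + 883} = \left(-740 + 1012\right) + \frac{262 + 0}{-1235 + 883} = 272 + \frac{262}{-352} = 272 + 262 \left(- \frac{1}{352}\right) = 272 - \frac{131}{176} = \frac{47741}{176}$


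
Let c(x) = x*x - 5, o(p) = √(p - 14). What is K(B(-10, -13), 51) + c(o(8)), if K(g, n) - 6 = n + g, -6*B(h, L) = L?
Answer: 289/6 ≈ 48.167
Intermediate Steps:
B(h, L) = -L/6
o(p) = √(-14 + p)
K(g, n) = 6 + g + n (K(g, n) = 6 + (n + g) = 6 + (g + n) = 6 + g + n)
c(x) = -5 + x² (c(x) = x² - 5 = -5 + x²)
K(B(-10, -13), 51) + c(o(8)) = (6 - ⅙*(-13) + 51) + (-5 + (√(-14 + 8))²) = (6 + 13/6 + 51) + (-5 + (√(-6))²) = 355/6 + (-5 + (I*√6)²) = 355/6 + (-5 - 6) = 355/6 - 11 = 289/6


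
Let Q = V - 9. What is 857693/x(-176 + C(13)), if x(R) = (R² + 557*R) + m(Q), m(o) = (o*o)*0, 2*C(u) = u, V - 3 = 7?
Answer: -3430772/262725 ≈ -13.058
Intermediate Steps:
V = 10 (V = 3 + 7 = 10)
C(u) = u/2
Q = 1 (Q = 10 - 9 = 1)
m(o) = 0 (m(o) = o²*0 = 0)
x(R) = R² + 557*R (x(R) = (R² + 557*R) + 0 = R² + 557*R)
857693/x(-176 + C(13)) = 857693/(((-176 + (½)*13)*(557 + (-176 + (½)*13)))) = 857693/(((-176 + 13/2)*(557 + (-176 + 13/2)))) = 857693/((-339*(557 - 339/2)/2)) = 857693/((-339/2*775/2)) = 857693/(-262725/4) = 857693*(-4/262725) = -3430772/262725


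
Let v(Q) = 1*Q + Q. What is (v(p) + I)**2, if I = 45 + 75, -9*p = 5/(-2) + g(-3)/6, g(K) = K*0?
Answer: 1177225/81 ≈ 14534.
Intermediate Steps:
g(K) = 0
p = 5/18 (p = -(5/(-2) + 0/6)/9 = -(5*(-1/2) + 0*(1/6))/9 = -(-5/2 + 0)/9 = -1/9*(-5/2) = 5/18 ≈ 0.27778)
v(Q) = 2*Q (v(Q) = Q + Q = 2*Q)
I = 120
(v(p) + I)**2 = (2*(5/18) + 120)**2 = (5/9 + 120)**2 = (1085/9)**2 = 1177225/81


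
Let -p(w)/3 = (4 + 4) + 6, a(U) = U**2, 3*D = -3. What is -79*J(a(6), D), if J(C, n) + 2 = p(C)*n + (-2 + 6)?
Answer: -3476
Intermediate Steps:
D = -1 (D = (1/3)*(-3) = -1)
p(w) = -42 (p(w) = -3*((4 + 4) + 6) = -3*(8 + 6) = -3*14 = -42)
J(C, n) = 2 - 42*n (J(C, n) = -2 + (-42*n + (-2 + 6)) = -2 + (-42*n + 4) = -2 + (4 - 42*n) = 2 - 42*n)
-79*J(a(6), D) = -79*(2 - 42*(-1)) = -79*(2 + 42) = -79*44 = -3476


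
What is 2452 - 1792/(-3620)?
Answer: 2219508/905 ≈ 2452.5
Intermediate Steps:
2452 - 1792/(-3620) = 2452 - 1792*(-1/3620) = 2452 + 448/905 = 2219508/905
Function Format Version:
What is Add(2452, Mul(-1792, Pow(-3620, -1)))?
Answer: Rational(2219508, 905) ≈ 2452.5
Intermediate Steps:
Add(2452, Mul(-1792, Pow(-3620, -1))) = Add(2452, Mul(-1792, Rational(-1, 3620))) = Add(2452, Rational(448, 905)) = Rational(2219508, 905)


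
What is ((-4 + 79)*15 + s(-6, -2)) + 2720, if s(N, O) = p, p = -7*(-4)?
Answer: 3873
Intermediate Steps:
p = 28
s(N, O) = 28
((-4 + 79)*15 + s(-6, -2)) + 2720 = ((-4 + 79)*15 + 28) + 2720 = (75*15 + 28) + 2720 = (1125 + 28) + 2720 = 1153 + 2720 = 3873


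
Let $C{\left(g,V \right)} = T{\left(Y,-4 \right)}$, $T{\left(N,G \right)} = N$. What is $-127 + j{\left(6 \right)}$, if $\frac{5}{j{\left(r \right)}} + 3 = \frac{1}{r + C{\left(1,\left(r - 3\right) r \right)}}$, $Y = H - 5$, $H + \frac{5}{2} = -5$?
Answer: $- \frac{5272}{41} \approx -128.59$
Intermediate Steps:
$H = - \frac{15}{2}$ ($H = - \frac{5}{2} - 5 = - \frac{15}{2} \approx -7.5$)
$Y = - \frac{25}{2}$ ($Y = - \frac{15}{2} - 5 = - \frac{25}{2} \approx -12.5$)
$C{\left(g,V \right)} = - \frac{25}{2}$
$j{\left(r \right)} = \frac{5}{-3 + \frac{1}{- \frac{25}{2} + r}}$ ($j{\left(r \right)} = \frac{5}{-3 + \frac{1}{r - \frac{25}{2}}} = \frac{5}{-3 + \frac{1}{- \frac{25}{2} + r}}$)
$-127 + j{\left(6 \right)} = -127 + \frac{5 \left(25 - 12\right)}{-77 + 6 \cdot 6} = -127 + \frac{5 \left(25 - 12\right)}{-77 + 36} = -127 + 5 \frac{1}{-41} \cdot 13 = -127 + 5 \left(- \frac{1}{41}\right) 13 = -127 - \frac{65}{41} = - \frac{5272}{41}$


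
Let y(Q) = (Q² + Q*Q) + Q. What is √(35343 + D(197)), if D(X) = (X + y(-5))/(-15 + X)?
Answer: √292686394/91 ≈ 188.00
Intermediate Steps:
y(Q) = Q + 2*Q² (y(Q) = (Q² + Q²) + Q = 2*Q² + Q = Q + 2*Q²)
D(X) = (45 + X)/(-15 + X) (D(X) = (X - 5*(1 + 2*(-5)))/(-15 + X) = (X - 5*(1 - 10))/(-15 + X) = (X - 5*(-9))/(-15 + X) = (X + 45)/(-15 + X) = (45 + X)/(-15 + X))
√(35343 + D(197)) = √(35343 + (45 + 197)/(-15 + 197)) = √(35343 + 242/182) = √(35343 + (1/182)*242) = √(35343 + 121/91) = √(3216334/91) = √292686394/91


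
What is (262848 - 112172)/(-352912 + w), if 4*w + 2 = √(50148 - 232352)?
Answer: -26587721925/62273622022 - 37669*I*√45551/62273622022 ≈ -0.42695 - 0.0001291*I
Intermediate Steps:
w = -½ + I*√45551/2 (w = -½ + √(50148 - 232352)/4 = -½ + √(-182204)/4 = -½ + (2*I*√45551)/4 = -½ + I*√45551/2 ≈ -0.5 + 106.71*I)
(262848 - 112172)/(-352912 + w) = (262848 - 112172)/(-352912 + (-½ + I*√45551/2)) = 150676/(-705825/2 + I*√45551/2)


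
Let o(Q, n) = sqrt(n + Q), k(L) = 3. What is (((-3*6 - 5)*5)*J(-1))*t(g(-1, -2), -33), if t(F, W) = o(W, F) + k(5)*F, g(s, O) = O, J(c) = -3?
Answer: -2070 + 345*I*sqrt(35) ≈ -2070.0 + 2041.0*I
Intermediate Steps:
o(Q, n) = sqrt(Q + n)
t(F, W) = sqrt(F + W) + 3*F (t(F, W) = sqrt(W + F) + 3*F = sqrt(F + W) + 3*F)
(((-3*6 - 5)*5)*J(-1))*t(g(-1, -2), -33) = (((-3*6 - 5)*5)*(-3))*(sqrt(-2 - 33) + 3*(-2)) = (((-18 - 5)*5)*(-3))*(sqrt(-35) - 6) = (-23*5*(-3))*(I*sqrt(35) - 6) = (-115*(-3))*(-6 + I*sqrt(35)) = 345*(-6 + I*sqrt(35)) = -2070 + 345*I*sqrt(35)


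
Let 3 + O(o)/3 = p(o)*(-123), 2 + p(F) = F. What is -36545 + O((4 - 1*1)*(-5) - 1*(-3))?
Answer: -31388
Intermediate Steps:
p(F) = -2 + F
O(o) = 729 - 369*o (O(o) = -9 + 3*((-2 + o)*(-123)) = -9 + 3*(246 - 123*o) = -9 + (738 - 369*o) = 729 - 369*o)
-36545 + O((4 - 1*1)*(-5) - 1*(-3)) = -36545 + (729 - 369*((4 - 1*1)*(-5) - 1*(-3))) = -36545 + (729 - 369*((4 - 1)*(-5) + 3)) = -36545 + (729 - 369*(3*(-5) + 3)) = -36545 + (729 - 369*(-15 + 3)) = -36545 + (729 - 369*(-12)) = -36545 + (729 + 4428) = -36545 + 5157 = -31388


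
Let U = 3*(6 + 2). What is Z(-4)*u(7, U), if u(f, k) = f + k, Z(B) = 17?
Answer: 527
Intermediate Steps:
U = 24 (U = 3*8 = 24)
Z(-4)*u(7, U) = 17*(7 + 24) = 17*31 = 527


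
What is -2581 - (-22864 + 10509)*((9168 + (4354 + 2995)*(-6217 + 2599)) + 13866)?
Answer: -328218583621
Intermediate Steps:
-2581 - (-22864 + 10509)*((9168 + (4354 + 2995)*(-6217 + 2599)) + 13866) = -2581 - (-12355)*((9168 + 7349*(-3618)) + 13866) = -2581 - (-12355)*((9168 - 26588682) + 13866) = -2581 - (-12355)*(-26579514 + 13866) = -2581 - (-12355)*(-26565648) = -2581 - 1*328218581040 = -2581 - 328218581040 = -328218583621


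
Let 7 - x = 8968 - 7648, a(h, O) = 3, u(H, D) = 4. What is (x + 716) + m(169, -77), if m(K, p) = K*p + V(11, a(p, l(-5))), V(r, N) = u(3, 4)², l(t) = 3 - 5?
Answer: -13594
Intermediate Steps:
l(t) = -2
V(r, N) = 16 (V(r, N) = 4² = 16)
x = -1313 (x = 7 - (8968 - 7648) = 7 - 1*1320 = 7 - 1320 = -1313)
m(K, p) = 16 + K*p (m(K, p) = K*p + 16 = 16 + K*p)
(x + 716) + m(169, -77) = (-1313 + 716) + (16 + 169*(-77)) = -597 + (16 - 13013) = -597 - 12997 = -13594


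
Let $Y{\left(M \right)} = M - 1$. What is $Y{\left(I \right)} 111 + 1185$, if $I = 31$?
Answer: $4515$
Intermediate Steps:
$Y{\left(M \right)} = -1 + M$
$Y{\left(I \right)} 111 + 1185 = \left(-1 + 31\right) 111 + 1185 = 30 \cdot 111 + 1185 = 3330 + 1185 = 4515$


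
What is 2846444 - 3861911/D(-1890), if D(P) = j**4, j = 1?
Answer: -1015467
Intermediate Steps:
D(P) = 1 (D(P) = 1**4 = 1)
2846444 - 3861911/D(-1890) = 2846444 - 3861911/1 = 2846444 - 3861911 = -1015467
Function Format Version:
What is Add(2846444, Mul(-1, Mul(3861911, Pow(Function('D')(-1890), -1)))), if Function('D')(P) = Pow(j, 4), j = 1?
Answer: -1015467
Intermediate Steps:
Function('D')(P) = 1 (Function('D')(P) = Pow(1, 4) = 1)
Add(2846444, Mul(-1, Mul(3861911, Pow(Function('D')(-1890), -1)))) = Add(2846444, Mul(-1, Mul(3861911, Pow(1, -1)))) = Add(2846444, Mul(-1, Mul(3861911, 1))) = Add(2846444, Mul(-1, 3861911)) = Add(2846444, -3861911) = -1015467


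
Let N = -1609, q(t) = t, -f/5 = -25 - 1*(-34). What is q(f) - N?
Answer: 1564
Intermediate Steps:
f = -45 (f = -5*(-25 - 1*(-34)) = -5*(-25 + 34) = -5*9 = -45)
q(f) - N = -45 - 1*(-1609) = -45 + 1609 = 1564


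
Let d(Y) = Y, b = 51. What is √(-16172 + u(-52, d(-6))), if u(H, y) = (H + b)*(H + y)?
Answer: I*√16114 ≈ 126.94*I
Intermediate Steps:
u(H, y) = (51 + H)*(H + y) (u(H, y) = (H + 51)*(H + y) = (51 + H)*(H + y))
√(-16172 + u(-52, d(-6))) = √(-16172 + ((-52)² + 51*(-52) + 51*(-6) - 52*(-6))) = √(-16172 + (2704 - 2652 - 306 + 312)) = √(-16172 + 58) = √(-16114) = I*√16114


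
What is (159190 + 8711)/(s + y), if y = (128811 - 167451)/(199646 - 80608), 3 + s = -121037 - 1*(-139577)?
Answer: 3331099873/367761461 ≈ 9.0578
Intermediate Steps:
s = 18537 (s = -3 + (-121037 - 1*(-139577)) = -3 + (-121037 + 139577) = -3 + 18540 = 18537)
y = -19320/59519 (y = -38640/119038 = -38640*1/119038 = -19320/59519 ≈ -0.32460)
(159190 + 8711)/(s + y) = (159190 + 8711)/(18537 - 19320/59519) = 167901/(1103284383/59519) = 167901*(59519/1103284383) = 3331099873/367761461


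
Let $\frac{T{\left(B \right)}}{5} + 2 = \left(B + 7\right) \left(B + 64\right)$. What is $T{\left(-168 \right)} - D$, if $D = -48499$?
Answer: $132209$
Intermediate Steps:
$T{\left(B \right)} = -10 + 5 \left(7 + B\right) \left(64 + B\right)$ ($T{\left(B \right)} = -10 + 5 \left(B + 7\right) \left(B + 64\right) = -10 + 5 \left(7 + B\right) \left(64 + B\right)$)
$T{\left(-168 \right)} - D = \left(2230 + 5 \left(-168\right)^{2} + 355 \left(-168\right)\right) - -48499 = \left(2230 + 5 \cdot 28224 - 59640\right) + 48499 = \left(2230 + 141120 - 59640\right) + 48499 = 83710 + 48499 = 132209$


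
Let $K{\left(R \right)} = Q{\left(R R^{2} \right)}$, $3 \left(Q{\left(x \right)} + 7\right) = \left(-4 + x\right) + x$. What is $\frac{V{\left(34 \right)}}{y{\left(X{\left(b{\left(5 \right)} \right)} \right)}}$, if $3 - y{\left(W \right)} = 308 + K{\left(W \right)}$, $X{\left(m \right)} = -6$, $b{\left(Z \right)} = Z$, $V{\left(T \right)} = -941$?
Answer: $\frac{2823}{458} \approx 6.1638$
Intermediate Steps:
$Q{\left(x \right)} = - \frac{25}{3} + \frac{2 x}{3}$ ($Q{\left(x \right)} = -7 + \frac{\left(-4 + x\right) + x}{3} = -7 + \frac{-4 + 2 x}{3} = -7 + \left(- \frac{4}{3} + \frac{2 x}{3}\right) = - \frac{25}{3} + \frac{2 x}{3}$)
$K{\left(R \right)} = - \frac{25}{3} + \frac{2 R^{3}}{3}$ ($K{\left(R \right)} = - \frac{25}{3} + \frac{2 R R^{2}}{3} = - \frac{25}{3} + \frac{2 R^{3}}{3}$)
$y{\left(W \right)} = - \frac{890}{3} - \frac{2 W^{3}}{3}$ ($y{\left(W \right)} = 3 - \left(308 + \left(- \frac{25}{3} + \frac{2 W^{3}}{3}\right)\right) = 3 - \left(\frac{899}{3} + \frac{2 W^{3}}{3}\right) = - \frac{890}{3} - \frac{2 W^{3}}{3}$)
$\frac{V{\left(34 \right)}}{y{\left(X{\left(b{\left(5 \right)} \right)} \right)}} = - \frac{941}{- \frac{890}{3} - \frac{2 \left(-6\right)^{3}}{3}} = - \frac{941}{- \frac{890}{3} - -144} = - \frac{941}{- \frac{890}{3} + 144} = - \frac{941}{- \frac{458}{3}} = \left(-941\right) \left(- \frac{3}{458}\right) = \frac{2823}{458}$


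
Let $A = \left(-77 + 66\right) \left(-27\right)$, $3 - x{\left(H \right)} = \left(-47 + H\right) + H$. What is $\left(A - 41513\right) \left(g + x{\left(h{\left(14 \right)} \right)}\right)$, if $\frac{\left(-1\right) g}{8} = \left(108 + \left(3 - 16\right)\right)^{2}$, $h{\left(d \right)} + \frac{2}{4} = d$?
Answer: $2974847232$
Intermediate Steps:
$h{\left(d \right)} = - \frac{1}{2} + d$
$g = -72200$ ($g = - 8 \left(108 + \left(3 - 16\right)\right)^{2} = - 8 \left(108 - 13\right)^{2} = - 8 \cdot 95^{2} = \left(-8\right) 9025 = -72200$)
$x{\left(H \right)} = 50 - 2 H$ ($x{\left(H \right)} = 3 - \left(\left(-47 + H\right) + H\right) = 3 - \left(-47 + 2 H\right) = 50 - 2 H$)
$A = 297$ ($A = \left(-11\right) \left(-27\right) = 297$)
$\left(A - 41513\right) \left(g + x{\left(h{\left(14 \right)} \right)}\right) = \left(297 - 41513\right) \left(-72200 + \left(50 - 2 \left(- \frac{1}{2} + 14\right)\right)\right) = - 41216 \left(-72200 + \left(50 - 27\right)\right) = - 41216 \left(-72200 + 23\right) = \left(-41216\right) \left(-72177\right) = 2974847232$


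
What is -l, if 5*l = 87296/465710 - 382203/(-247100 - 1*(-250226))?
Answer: 29620478639/1213174550 ≈ 24.416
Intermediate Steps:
l = -29620478639/1213174550 (l = (87296/465710 - 382203/(-247100 - 1*(-250226)))/5 = (87296*(1/465710) - 382203/(-247100 + 250226))/5 = (43648/232855 - 382203/3126)/5 = (43648/232855 - 382203*1/3126)/5 = (43648/232855 - 127401/1042)/5 = (1/5)*(-29620478639/242634910) = -29620478639/1213174550 ≈ -24.416)
-l = -1*(-29620478639/1213174550) = 29620478639/1213174550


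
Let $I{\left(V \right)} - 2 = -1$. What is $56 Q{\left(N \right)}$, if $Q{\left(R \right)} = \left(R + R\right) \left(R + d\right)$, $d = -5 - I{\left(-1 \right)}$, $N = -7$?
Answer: $10192$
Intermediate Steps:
$I{\left(V \right)} = 1$ ($I{\left(V \right)} = 2 - 1 = 1$)
$d = -6$ ($d = -5 - 1 = -6$)
$Q{\left(R \right)} = 2 R \left(-6 + R\right)$ ($Q{\left(R \right)} = \left(R + R\right) \left(R - 6\right) = 2 R \left(-6 + R\right)$)
$56 Q{\left(N \right)} = 56 \cdot 2 \left(-7\right) \left(-6 - 7\right) = 56 \cdot 2 \left(-7\right) \left(-13\right) = 56 \cdot 182 = 10192$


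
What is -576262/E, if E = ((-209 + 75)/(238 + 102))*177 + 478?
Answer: -97964540/69401 ≈ -1411.6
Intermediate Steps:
E = 69401/170 (E = -134/340*177 + 478 = -134*1/340*177 + 478 = -67/170*177 + 478 = -11859/170 + 478 = 69401/170 ≈ 408.24)
-576262/E = -576262/69401/170 = -576262*170/69401 = -97964540/69401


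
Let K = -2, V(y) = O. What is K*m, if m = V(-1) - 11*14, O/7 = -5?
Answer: 378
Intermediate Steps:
O = -35 (O = 7*(-5) = -35)
V(y) = -35
m = -189 (m = -35 - 11*14 = -35 - 154 = -189)
K*m = -2*(-189) = 378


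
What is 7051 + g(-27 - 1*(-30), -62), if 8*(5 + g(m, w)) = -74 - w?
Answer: 14089/2 ≈ 7044.5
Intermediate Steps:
g(m, w) = -57/4 - w/8 (g(m, w) = -5 + (-74 - w)/8 = -5 + (-37/4 - w/8) = -57/4 - w/8)
7051 + g(-27 - 1*(-30), -62) = 7051 + (-57/4 - 1/8*(-62)) = 7051 + (-57/4 + 31/4) = 7051 - 13/2 = 14089/2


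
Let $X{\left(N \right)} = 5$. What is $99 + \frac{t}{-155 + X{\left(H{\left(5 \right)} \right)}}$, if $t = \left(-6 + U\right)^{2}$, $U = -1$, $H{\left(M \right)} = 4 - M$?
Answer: $\frac{14801}{150} \approx 98.673$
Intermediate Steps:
$t = 49$ ($t = \left(-6 - 1\right)^{2} = \left(-7\right)^{2} = 49$)
$99 + \frac{t}{-155 + X{\left(H{\left(5 \right)} \right)}} = 99 + \frac{49}{-155 + 5} = 99 + \frac{49}{-150} = 99 + 49 \left(- \frac{1}{150}\right) = 99 - \frac{49}{150} = \frac{14801}{150}$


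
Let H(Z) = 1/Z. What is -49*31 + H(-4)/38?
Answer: -230889/152 ≈ -1519.0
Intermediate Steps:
-49*31 + H(-4)/38 = -49*31 + 1/(-4*38) = -1519 - ¼*1/38 = -1519 - 1/152 = -230889/152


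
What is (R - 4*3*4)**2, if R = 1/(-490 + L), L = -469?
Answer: 2119037089/919681 ≈ 2304.1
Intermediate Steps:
R = -1/959 (R = 1/(-490 - 469) = 1/(-959) = -1/959 ≈ -0.0010428)
(R - 4*3*4)**2 = (-1/959 - 4*3*4)**2 = (-1/959 - 12*4)**2 = (-1/959 - 48)**2 = (-46033/959)**2 = 2119037089/919681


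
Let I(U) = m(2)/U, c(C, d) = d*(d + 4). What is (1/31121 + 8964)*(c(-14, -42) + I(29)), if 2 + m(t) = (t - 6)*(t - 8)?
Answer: 12917922075370/902509 ≈ 1.4313e+7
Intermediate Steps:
m(t) = -2 + (-8 + t)*(-6 + t) (m(t) = -2 + (t - 6)*(t - 8) = -2 + (-6 + t)*(-8 + t) = -2 + (-8 + t)*(-6 + t))
c(C, d) = d*(4 + d)
I(U) = 22/U (I(U) = (46 + 2² - 14*2)/U = (46 + 4 - 28)/U = 22/U)
(1/31121 + 8964)*(c(-14, -42) + I(29)) = (1/31121 + 8964)*(-42*(4 - 42) + 22/29) = (1/31121 + 8964)*(-42*(-38) + 22*(1/29)) = 278968645*(1596 + 22/29)/31121 = (278968645/31121)*(46306/29) = 12917922075370/902509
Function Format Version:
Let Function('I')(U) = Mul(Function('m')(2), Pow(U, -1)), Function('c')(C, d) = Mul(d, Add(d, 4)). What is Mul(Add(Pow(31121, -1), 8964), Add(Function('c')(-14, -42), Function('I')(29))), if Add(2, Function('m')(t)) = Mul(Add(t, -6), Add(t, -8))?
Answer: Rational(12917922075370, 902509) ≈ 1.4313e+7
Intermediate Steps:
Function('m')(t) = Add(-2, Mul(Add(-8, t), Add(-6, t))) (Function('m')(t) = Add(-2, Mul(Add(t, -6), Add(t, -8))) = Add(-2, Mul(Add(-6, t), Add(-8, t))) = Add(-2, Mul(Add(-8, t), Add(-6, t))))
Function('c')(C, d) = Mul(d, Add(4, d))
Function('I')(U) = Mul(22, Pow(U, -1)) (Function('I')(U) = Mul(Add(46, Pow(2, 2), Mul(-14, 2)), Pow(U, -1)) = Mul(Add(46, 4, -28), Pow(U, -1)) = Mul(22, Pow(U, -1)))
Mul(Add(Pow(31121, -1), 8964), Add(Function('c')(-14, -42), Function('I')(29))) = Mul(Add(Pow(31121, -1), 8964), Add(Mul(-42, Add(4, -42)), Mul(22, Pow(29, -1)))) = Mul(Add(Rational(1, 31121), 8964), Add(Mul(-42, -38), Mul(22, Rational(1, 29)))) = Mul(Rational(278968645, 31121), Add(1596, Rational(22, 29))) = Mul(Rational(278968645, 31121), Rational(46306, 29)) = Rational(12917922075370, 902509)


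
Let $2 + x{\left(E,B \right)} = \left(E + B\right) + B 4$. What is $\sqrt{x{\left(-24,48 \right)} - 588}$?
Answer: $i \sqrt{374} \approx 19.339 i$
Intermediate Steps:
$x{\left(E,B \right)} = -2 + E + 5 B$ ($x{\left(E,B \right)} = -2 + \left(\left(E + B\right) + B 4\right) = -2 + \left(\left(B + E\right) + 4 B\right) = -2 + \left(E + 5 B\right) = -2 + E + 5 B$)
$\sqrt{x{\left(-24,48 \right)} - 588} = \sqrt{\left(-2 - 24 + 5 \cdot 48\right) - 588} = \sqrt{\left(-2 - 24 + 240\right) - 588} = \sqrt{214 - 588} = \sqrt{-374} = i \sqrt{374}$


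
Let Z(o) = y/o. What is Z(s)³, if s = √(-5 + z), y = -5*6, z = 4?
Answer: -27000*I ≈ -27000.0*I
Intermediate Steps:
y = -30
s = I (s = √(-5 + 4) = √(-1) = I ≈ 1.0*I)
Z(o) = -30/o
Z(s)³ = (-30*(-I))³ = (-(-30)*I)³ = (30*I)³ = -27000*I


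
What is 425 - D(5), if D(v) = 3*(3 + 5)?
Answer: 401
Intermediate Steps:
D(v) = 24 (D(v) = 3*8 = 24)
425 - D(5) = 425 - 1*24 = 425 - 24 = 401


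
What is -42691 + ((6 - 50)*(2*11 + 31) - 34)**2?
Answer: 5555265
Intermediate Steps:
-42691 + ((6 - 50)*(2*11 + 31) - 34)**2 = -42691 + (-44*(22 + 31) - 34)**2 = -42691 + (-44*53 - 34)**2 = -42691 + (-2332 - 34)**2 = -42691 + (-2366)**2 = -42691 + 5597956 = 5555265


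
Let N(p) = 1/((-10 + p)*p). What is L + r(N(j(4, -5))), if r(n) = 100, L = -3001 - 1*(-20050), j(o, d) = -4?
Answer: 17149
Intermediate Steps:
N(p) = 1/(p*(-10 + p))
L = 17049 (L = -3001 + 20050 = 17049)
L + r(N(j(4, -5))) = 17049 + 100 = 17149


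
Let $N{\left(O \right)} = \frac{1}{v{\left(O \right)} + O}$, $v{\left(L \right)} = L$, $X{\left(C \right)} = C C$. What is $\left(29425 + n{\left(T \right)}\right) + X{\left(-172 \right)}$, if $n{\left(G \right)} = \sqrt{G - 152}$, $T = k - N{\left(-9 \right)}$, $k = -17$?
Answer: $59009 + \frac{i \sqrt{6082}}{6} \approx 59009.0 + 12.998 i$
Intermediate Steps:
$X{\left(C \right)} = C^{2}$
$N{\left(O \right)} = \frac{1}{2 O}$ ($N{\left(O \right)} = \frac{1}{O + O} = \frac{1}{2 O}$)
$T = - \frac{305}{18}$ ($T = -17 - \frac{1}{2 \left(-9\right)} = -17 - \frac{1}{2} \left(- \frac{1}{9}\right) = -17 - - \frac{1}{18} = -17 + \frac{1}{18} = - \frac{305}{18} \approx -16.944$)
$n{\left(G \right)} = \sqrt{-152 + G}$
$\left(29425 + n{\left(T \right)}\right) + X{\left(-172 \right)} = \left(29425 + \sqrt{-152 - \frac{305}{18}}\right) + \left(-172\right)^{2} = \left(29425 + \sqrt{- \frac{3041}{18}}\right) + 29584 = \left(29425 + \frac{i \sqrt{6082}}{6}\right) + 29584 = 59009 + \frac{i \sqrt{6082}}{6}$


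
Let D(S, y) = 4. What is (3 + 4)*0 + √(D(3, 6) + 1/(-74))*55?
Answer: 55*√21830/74 ≈ 109.81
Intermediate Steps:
(3 + 4)*0 + √(D(3, 6) + 1/(-74))*55 = (3 + 4)*0 + √(4 + 1/(-74))*55 = 7*0 + √(4 - 1/74)*55 = 0 + √(295/74)*55 = 0 + (√21830/74)*55 = 0 + 55*√21830/74 = 55*√21830/74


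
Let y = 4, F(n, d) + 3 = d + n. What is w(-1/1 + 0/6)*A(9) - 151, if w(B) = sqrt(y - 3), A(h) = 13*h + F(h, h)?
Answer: -19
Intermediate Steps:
F(n, d) = -3 + d + n (F(n, d) = -3 + (d + n) = -3 + d + n)
A(h) = -3 + 15*h (A(h) = 13*h + (-3 + h + h) = 13*h + (-3 + 2*h) = -3 + 15*h)
w(B) = 1 (w(B) = sqrt(4 - 3) = sqrt(1) = 1)
w(-1/1 + 0/6)*A(9) - 151 = 1*(-3 + 15*9) - 151 = 1*(-3 + 135) - 151 = 1*132 - 151 = 132 - 151 = -19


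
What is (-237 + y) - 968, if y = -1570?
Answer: -2775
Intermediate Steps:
(-237 + y) - 968 = (-237 - 1570) - 968 = -1807 - 968 = -2775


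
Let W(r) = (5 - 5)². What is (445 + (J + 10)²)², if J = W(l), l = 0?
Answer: 297025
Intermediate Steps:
W(r) = 0 (W(r) = 0² = 0)
J = 0
(445 + (J + 10)²)² = (445 + (0 + 10)²)² = (445 + 10²)² = (445 + 100)² = 545² = 297025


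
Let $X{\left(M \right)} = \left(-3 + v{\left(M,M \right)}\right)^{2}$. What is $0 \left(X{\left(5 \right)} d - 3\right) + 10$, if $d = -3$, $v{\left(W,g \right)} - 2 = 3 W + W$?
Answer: $10$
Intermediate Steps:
$v{\left(W,g \right)} = 2 + 4 W$ ($v{\left(W,g \right)} = 2 + \left(3 W + W\right) = 2 + 4 W$)
$X{\left(M \right)} = \left(-1 + 4 M\right)^{2}$ ($X{\left(M \right)} = \left(-3 + \left(2 + 4 M\right)\right)^{2} = \left(-1 + 4 M\right)^{2}$)
$0 \left(X{\left(5 \right)} d - 3\right) + 10 = 0 \left(\left(-1 + 4 \cdot 5\right)^{2} \left(-3\right) - 3\right) + 10 = 0 \left(\left(-1 + 20\right)^{2} \left(-3\right) - 3\right) + 10 = 0 \left(19^{2} \left(-3\right) - 3\right) + 10 = 0 \left(361 \left(-3\right) - 3\right) + 10 = 0 \left(-1083 - 3\right) + 10 = 0 \left(-1086\right) + 10 = 0 + 10 = 10$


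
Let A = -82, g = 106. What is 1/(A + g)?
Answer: 1/24 ≈ 0.041667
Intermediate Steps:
1/(A + g) = 1/(-82 + 106) = 1/24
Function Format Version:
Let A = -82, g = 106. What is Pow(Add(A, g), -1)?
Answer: Rational(1, 24) ≈ 0.041667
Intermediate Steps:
Pow(Add(A, g), -1) = Pow(Add(-82, 106), -1) = Pow(24, -1) = Rational(1, 24)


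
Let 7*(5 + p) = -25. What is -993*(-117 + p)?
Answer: 872847/7 ≈ 1.2469e+5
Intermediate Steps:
p = -60/7 (p = -5 + (1/7)*(-25) = -5 - 25/7 = -60/7 ≈ -8.5714)
-993*(-117 + p) = -993*(-117 - 60/7) = -993*(-879/7) = 872847/7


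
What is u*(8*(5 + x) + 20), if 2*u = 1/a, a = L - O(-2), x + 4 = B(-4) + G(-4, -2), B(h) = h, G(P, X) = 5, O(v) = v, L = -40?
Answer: -9/19 ≈ -0.47368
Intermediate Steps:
x = -3 (x = -4 + (-4 + 5) = -4 + 1 = -3)
a = -38 (a = -40 - 1*(-2) = -40 + 2 = -38)
u = -1/76 (u = (½)/(-38) = (½)*(-1/38) = -1/76 ≈ -0.013158)
u*(8*(5 + x) + 20) = -(8*(5 - 3) + 20)/76 = -(8*2 + 20)/76 = -(16 + 20)/76 = -1/76*36 = -9/19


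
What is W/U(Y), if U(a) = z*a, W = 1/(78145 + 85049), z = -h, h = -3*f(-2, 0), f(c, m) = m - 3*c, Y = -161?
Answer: -1/472936212 ≈ -2.1145e-9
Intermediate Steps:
h = -18 (h = -3*(0 - 3*(-2)) = -3*(0 + 6) = -3*6 = -18)
z = 18 (z = -1*(-18) = 18)
W = 1/163194 ≈ 6.1277e-6
U(a) = 18*a
W/U(Y) = 1/(163194*((18*(-161)))) = (1/163194)/(-2898) = (1/163194)*(-1/2898) = -1/472936212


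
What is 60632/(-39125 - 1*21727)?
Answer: -1378/1383 ≈ -0.99638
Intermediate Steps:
60632/(-39125 - 1*21727) = 60632/(-39125 - 21727) = 60632/(-60852) = 60632*(-1/60852) = -1378/1383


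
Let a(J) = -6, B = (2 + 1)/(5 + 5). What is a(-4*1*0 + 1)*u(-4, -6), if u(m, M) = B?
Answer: -9/5 ≈ -1.8000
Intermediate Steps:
B = 3/10 ≈ 0.30000
u(m, M) = 3/10
a(-4*1*0 + 1)*u(-4, -6) = -6*3/10 = -9/5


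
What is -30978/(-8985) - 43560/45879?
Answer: 114428118/45802535 ≈ 2.4983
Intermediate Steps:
-30978/(-8985) - 43560/45879 = -30978*(-1/8985) - 43560*1/45879 = 10326/2995 - 14520/15293 = 114428118/45802535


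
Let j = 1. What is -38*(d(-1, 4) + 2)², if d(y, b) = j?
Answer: -342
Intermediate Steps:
d(y, b) = 1
-38*(d(-1, 4) + 2)² = -38*(1 + 2)² = -38*3² = -38*9 = -342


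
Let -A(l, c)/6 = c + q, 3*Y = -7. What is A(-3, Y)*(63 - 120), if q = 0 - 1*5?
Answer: -2508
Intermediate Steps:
Y = -7/3 (Y = (⅓)*(-7) = -7/3 ≈ -2.3333)
q = -5 (q = 0 - 5 = -5)
A(l, c) = 30 - 6*c (A(l, c) = -6*(c - 5) = -6*(-5 + c) = 30 - 6*c)
A(-3, Y)*(63 - 120) = (30 - 6*(-7/3))*(63 - 120) = (30 + 14)*(-57) = 44*(-57) = -2508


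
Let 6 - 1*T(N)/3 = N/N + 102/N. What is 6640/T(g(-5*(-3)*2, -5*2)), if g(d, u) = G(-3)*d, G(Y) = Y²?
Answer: 6225/13 ≈ 478.85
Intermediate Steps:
g(d, u) = 9*d (g(d, u) = (-3)²*d = 9*d)
T(N) = 15 - 306/N (T(N) = 18 - 3*(N/N + 102/N) = 18 - 3*(1 + 102/N) = 18 + (-3 - 306/N) = 15 - 306/N)
6640/T(g(-5*(-3)*2, -5*2)) = 6640/(15 - 306/(9*(-5*(-3)*2))) = 6640/(15 - 306/(9*(15*2))) = 6640/(15 - 306/(9*30)) = 6640/(15 - 306/270) = 6640/(15 - 306*1/270) = 6640/(15 - 17/15) = 6640/(208/15) = 6640*(15/208) = 6225/13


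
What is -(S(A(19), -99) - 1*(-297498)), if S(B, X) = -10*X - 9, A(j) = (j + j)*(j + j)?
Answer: -298479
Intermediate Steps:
A(j) = 4*j² (A(j) = (2*j)*(2*j) = 4*j²)
S(B, X) = -9 - 10*X
-(S(A(19), -99) - 1*(-297498)) = -((-9 - 10*(-99)) - 1*(-297498)) = -((-9 + 990) + 297498) = -(981 + 297498) = -1*298479 = -298479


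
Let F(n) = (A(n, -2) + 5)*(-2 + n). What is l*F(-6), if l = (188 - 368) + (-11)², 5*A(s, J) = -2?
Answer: 10856/5 ≈ 2171.2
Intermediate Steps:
A(s, J) = -⅖ (A(s, J) = (⅕)*(-2) = -⅖)
F(n) = -46/5 + 23*n/5 (F(n) = (-⅖ + 5)*(-2 + n) = 23*(-2 + n)/5 = -46/5 + 23*n/5)
l = -59 (l = -180 + 121 = -59)
l*F(-6) = -59*(-46/5 + (23/5)*(-6)) = -59*(-46/5 - 138/5) = -59*(-184/5) = 10856/5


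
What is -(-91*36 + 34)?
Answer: 3242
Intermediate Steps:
-(-91*36 + 34) = -(-3276 + 34) = -1*(-3242) = 3242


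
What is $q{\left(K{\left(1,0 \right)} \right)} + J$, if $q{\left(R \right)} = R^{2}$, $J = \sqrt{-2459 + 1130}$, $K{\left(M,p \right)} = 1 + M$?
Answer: $4 + i \sqrt{1329} \approx 4.0 + 36.455 i$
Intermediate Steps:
$J = i \sqrt{1329}$ ($J = \sqrt{-1329} = i \sqrt{1329} \approx 36.455 i$)
$q{\left(K{\left(1,0 \right)} \right)} + J = \left(1 + 1\right)^{2} + i \sqrt{1329} = 2^{2} + i \sqrt{1329} = 4 + i \sqrt{1329}$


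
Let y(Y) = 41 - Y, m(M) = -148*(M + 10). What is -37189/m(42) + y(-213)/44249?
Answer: 1647530845/340540304 ≈ 4.8380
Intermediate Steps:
m(M) = -1480 - 148*M (m(M) = -148*(10 + M) = -1480 - 148*M)
-37189/m(42) + y(-213)/44249 = -37189/(-1480 - 148*42) + (41 - 1*(-213))/44249 = -37189/(-1480 - 6216) + (41 + 213)*(1/44249) = -37189/(-7696) + 254*(1/44249) = -37189*(-1/7696) + 254/44249 = 37189/7696 + 254/44249 = 1647530845/340540304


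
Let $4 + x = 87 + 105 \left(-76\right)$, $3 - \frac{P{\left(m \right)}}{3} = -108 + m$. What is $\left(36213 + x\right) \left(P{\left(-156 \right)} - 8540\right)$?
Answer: $-219137524$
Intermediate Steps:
$P{\left(m \right)} = 333 - 3 m$ ($P{\left(m \right)} = 9 - 3 \left(-108 + m\right) = 9 - \left(-324 + 3 m\right) = 333 - 3 m$)
$x = -7897$ ($x = -4 + \left(87 + 105 \left(-76\right)\right) = -4 + \left(87 - 7980\right) = -4 - 7893 = -7897$)
$\left(36213 + x\right) \left(P{\left(-156 \right)} - 8540\right) = \left(36213 - 7897\right) \left(\left(333 - -468\right) - 8540\right) = 28316 \left(\left(333 + 468\right) - 8540\right) = 28316 \left(801 - 8540\right) = 28316 \left(-7739\right) = -219137524$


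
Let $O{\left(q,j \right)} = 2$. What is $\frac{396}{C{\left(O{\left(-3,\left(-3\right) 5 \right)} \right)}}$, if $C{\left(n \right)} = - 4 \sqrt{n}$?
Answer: $- \frac{99 \sqrt{2}}{2} \approx -70.004$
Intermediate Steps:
$\frac{396}{C{\left(O{\left(-3,\left(-3\right) 5 \right)} \right)}} = \frac{396}{\left(-4\right) \sqrt{2}} = 396 \left(- \frac{\sqrt{2}}{8}\right) = - \frac{99 \sqrt{2}}{2}$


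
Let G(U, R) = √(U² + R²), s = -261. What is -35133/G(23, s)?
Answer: -35133*√2746/13730 ≈ -134.09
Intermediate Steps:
G(U, R) = √(R² + U²)
-35133/G(23, s) = -35133/√((-261)² + 23²) = -35133/√(68121 + 529) = -35133*√2746/13730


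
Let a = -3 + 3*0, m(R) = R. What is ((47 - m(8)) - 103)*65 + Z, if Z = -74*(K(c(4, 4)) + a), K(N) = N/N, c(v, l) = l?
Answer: -4012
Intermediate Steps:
a = -3 (a = -3 + 0 = -3)
K(N) = 1
Z = 148 (Z = -74*(1 - 3) = -74*(-2) = 148)
((47 - m(8)) - 103)*65 + Z = ((47 - 1*8) - 103)*65 + 148 = ((47 - 8) - 103)*65 + 148 = (39 - 103)*65 + 148 = -64*65 + 148 = -4160 + 148 = -4012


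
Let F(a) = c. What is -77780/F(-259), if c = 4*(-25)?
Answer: 3889/5 ≈ 777.80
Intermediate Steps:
c = -100
F(a) = -100
-77780/F(-259) = -77780/(-100) = -77780*(-1/100) = 3889/5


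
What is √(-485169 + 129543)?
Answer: 3*I*√39514 ≈ 596.34*I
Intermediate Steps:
√(-485169 + 129543) = √(-355626) = 3*I*√39514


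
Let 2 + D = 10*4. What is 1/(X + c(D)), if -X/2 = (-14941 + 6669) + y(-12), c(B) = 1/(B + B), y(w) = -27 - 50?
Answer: 76/1269049 ≈ 5.9887e-5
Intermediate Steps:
D = 38 (D = -2 + 10*4 = -2 + 40 = 38)
y(w) = -77
c(B) = 1/(2*B)
X = 16698 (X = -2*((-14941 + 6669) - 77) = -2*(-8272 - 77) = -2*(-8349) = 16698)
1/(X + c(D)) = 1/(16698 + (½)/38) = 1/(16698 + (½)*(1/38)) = 1/(16698 + 1/76) = 1/(1269049/76) = 76/1269049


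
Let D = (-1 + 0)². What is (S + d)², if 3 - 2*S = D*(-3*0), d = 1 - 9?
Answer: 169/4 ≈ 42.250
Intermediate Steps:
d = -8
D = 1 (D = (-1)² = 1)
S = 3/2 (S = 3/2 - (-3*0)/2 = 3/2 - 0/2 = 3/2 - ½*0 = 3/2 + 0 = 3/2 ≈ 1.5000)
(S + d)² = (3/2 - 8)² = (-13/2)² = 169/4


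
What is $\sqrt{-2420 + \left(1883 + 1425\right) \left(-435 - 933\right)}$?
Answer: $2 i \sqrt{1131941} \approx 2127.9 i$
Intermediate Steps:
$\sqrt{-2420 + \left(1883 + 1425\right) \left(-435 - 933\right)} = \sqrt{-2420 + 3308 \left(-1368\right)} = \sqrt{-2420 - 4525344} = \sqrt{-4527764} = 2 i \sqrt{1131941}$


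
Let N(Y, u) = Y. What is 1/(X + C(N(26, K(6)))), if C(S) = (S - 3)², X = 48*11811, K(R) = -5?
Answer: 1/567457 ≈ 1.7622e-6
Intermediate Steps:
X = 566928
C(S) = (-3 + S)²
1/(X + C(N(26, K(6)))) = 1/(566928 + (-3 + 26)²) = 1/(566928 + 23²) = 1/(566928 + 529) = 1/567457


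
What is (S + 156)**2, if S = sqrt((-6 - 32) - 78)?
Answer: 24220 + 624*I*sqrt(29) ≈ 24220.0 + 3360.3*I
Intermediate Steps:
S = 2*I*sqrt(29) (S = sqrt(-38 - 78) = sqrt(-116) = 2*I*sqrt(29) ≈ 10.77*I)
(S + 156)**2 = (2*I*sqrt(29) + 156)**2 = (156 + 2*I*sqrt(29))**2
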